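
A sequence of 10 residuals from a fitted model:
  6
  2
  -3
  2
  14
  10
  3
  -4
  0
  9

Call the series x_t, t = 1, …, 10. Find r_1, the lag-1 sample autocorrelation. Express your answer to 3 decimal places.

Mean x̄ = (6 + 2 − 3 + 2 + 14 + 10 + 3 − 4 + 0 + 9)/10 = 3.9000
Numerator Σ_{t=1}^{9}(x_t−x̄)(x_{t+1}−x̄) = 77.1900
Denominator Σ(x_t−x̄)² = 302.9000
r_1 = 77.1900 / 302.9000 = 0.255

0.255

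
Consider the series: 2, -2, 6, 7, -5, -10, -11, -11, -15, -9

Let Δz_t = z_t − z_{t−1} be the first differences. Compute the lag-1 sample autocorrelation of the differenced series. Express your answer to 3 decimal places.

First differences Δz: -4, 8, 1, -12, -5, -1, 0, -4, 6
Mean of differences = -1.2222
Numerator Σ(Δz_t−Δz̄)(Δz_{t+1}−Δz̄) = -12.3827
Denominator Σ(Δz_t−Δz̄)² = 289.5556
r_1(Δz) = -12.3827 / 289.5556 = -0.043

-0.043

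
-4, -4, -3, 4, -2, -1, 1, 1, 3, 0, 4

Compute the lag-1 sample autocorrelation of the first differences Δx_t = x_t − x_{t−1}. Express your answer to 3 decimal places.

-0.536

First differences Δx: 0, 1, 7, -6, 1, 2, 0, 2, -3, 4
Mean of differences = 0.8000
Numerator Σ(Δx_t−Δx̄)(Δx_{t+1}−Δx̄) = -60.8400
Denominator Σ(Δx_t−Δx̄)² = 113.6000
r_1(Δx) = -60.8400 / 113.6000 = -0.536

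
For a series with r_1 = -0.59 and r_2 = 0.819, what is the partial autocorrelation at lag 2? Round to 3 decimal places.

0.722

φ_{22} = (r_2 − r_1²) / (1 − r_1²)
r_1² = (-0.59)² = 0.3481
Numerator = 0.819 − 0.3481 = 0.4709; denominator = 1 − 0.3481 = 0.6519
φ_{22} = 0.4709 / 0.6519 = 0.722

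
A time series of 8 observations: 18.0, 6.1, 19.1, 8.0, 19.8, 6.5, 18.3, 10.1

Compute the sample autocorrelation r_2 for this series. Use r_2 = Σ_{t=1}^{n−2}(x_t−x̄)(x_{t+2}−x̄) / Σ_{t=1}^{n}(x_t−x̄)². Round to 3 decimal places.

0.746

Mean x̄ = (18.0 + 6.1 + 19.1 + 8.0 + 19.8 + 6.5 + 18.3 + 10.1)/8 = 13.2375
Deviations from mean: 4.7625, -7.1375, 5.8625, -5.2375, 6.5625, -6.7375, 5.0625, -3.1375
Σ(x_t−x̄)(x_{t+2}−x̄) = (27.9202) + (37.3827) + (38.4727) + (35.2877) + (33.2227) + (21.1389) = 193.4247
Denominator Σ(x_t−x̄)² = 259.3588
r_2 = 193.4247 / 259.3588 = 0.746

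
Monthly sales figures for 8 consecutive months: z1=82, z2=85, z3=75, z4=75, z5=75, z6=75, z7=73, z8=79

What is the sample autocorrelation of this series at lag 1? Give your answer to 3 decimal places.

0.302

Mean z̄ = (82 + 85 + 75 + 75 + 75 + 75 + 73 + 79)/8 = 77.3750
Deviations from mean: 4.6250, 7.6250, -2.3750, -2.3750, -2.3750, -2.3750, -4.3750, 1.6250
Numerator Σ_{t=1}^{7}(z_t−z̄)(z_{t+1}−z̄) = 37.3594
Denominator Σ(z_t−z̄)² = 123.8750
r_1 = 37.3594 / 123.8750 = 0.302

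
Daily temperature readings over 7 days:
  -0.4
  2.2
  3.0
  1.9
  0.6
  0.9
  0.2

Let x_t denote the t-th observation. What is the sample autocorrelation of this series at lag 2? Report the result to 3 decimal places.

-0.328

Mean x̄ = (-0.4 + 2.2 + 3.0 + 1.9 + 0.6 + 0.9 + 0.2)/7 = 1.2000
Σ(x_t−x̄)(x_{t+2}−x̄) = (-2.8800) + (0.7000) + (-1.0800) + (-0.2100) + (0.6000) = -2.8700
Denominator Σ(x_t−x̄)² = 8.7400
r_2 = -2.8700 / 8.7400 = -0.328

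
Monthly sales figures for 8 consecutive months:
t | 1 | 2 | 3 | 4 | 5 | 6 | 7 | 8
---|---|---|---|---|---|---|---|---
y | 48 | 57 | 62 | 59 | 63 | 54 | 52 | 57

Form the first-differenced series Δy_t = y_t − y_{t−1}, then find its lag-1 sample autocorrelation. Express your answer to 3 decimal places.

-0.023

First differences Δy: 9, 5, -3, 4, -9, -2, 5
Mean of differences = 1.2857
Numerator Σ(Δy_t−Δȳ)(Δy_{t+1}−Δȳ) = -5.2245
Denominator Σ(Δy_t−Δȳ)² = 229.4286
r_1(Δy) = -5.2245 / 229.4286 = -0.023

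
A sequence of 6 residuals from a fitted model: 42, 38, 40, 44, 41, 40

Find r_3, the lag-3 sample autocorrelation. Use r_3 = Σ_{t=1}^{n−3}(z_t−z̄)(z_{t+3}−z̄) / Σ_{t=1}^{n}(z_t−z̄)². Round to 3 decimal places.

0.188

Mean z̄ = (42 + 38 + 40 + 44 + 41 + 40)/6 = 40.8333
Deviations from mean: 1.1667, -2.8333, -0.8333, 3.1667, 0.1667, -0.8333
Σ(z_t−z̄)(z_{t+3}−z̄) = (3.6944) + (-0.4722) + (0.6944) = 3.9167
Denominator Σ(z_t−z̄)² = 20.8333
r_3 = 3.9167 / 20.8333 = 0.188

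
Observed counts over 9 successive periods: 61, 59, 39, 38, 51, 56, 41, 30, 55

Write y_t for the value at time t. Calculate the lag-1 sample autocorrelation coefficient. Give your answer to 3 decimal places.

0.069

Mean ȳ = (61 + 59 + 39 + 38 + 51 + 56 + 41 + 30 + 55)/9 = 47.7778
Numerator Σ_{t=1}^{8}(y_t−ȳ)(y_{t+1}−ȳ) = 67.0617
Denominator Σ(y_t−ȳ)² = 965.5556
r_1 = 67.0617 / 965.5556 = 0.069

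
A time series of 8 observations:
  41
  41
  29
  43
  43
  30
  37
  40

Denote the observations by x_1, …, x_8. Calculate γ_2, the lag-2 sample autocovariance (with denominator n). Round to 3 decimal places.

-14.750

Mean x̄ = (41 + 41 + 29 + 43 + 43 + 30 + 37 + 40)/8 = 38.0000
Σ_{t=1}^{6}(x_t−x̄)(x_{t+2}−x̄) = -118.0000
γ_2 = -118.0000 / 8 = -14.750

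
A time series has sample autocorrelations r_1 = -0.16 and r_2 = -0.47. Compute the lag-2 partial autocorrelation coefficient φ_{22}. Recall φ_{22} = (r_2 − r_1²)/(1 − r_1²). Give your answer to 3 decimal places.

φ_{22} = (r_2 − r_1²) / (1 − r_1²)
r_1² = (-0.16)² = 0.0256
Numerator = -0.47 − 0.0256 = -0.4956; denominator = 1 − 0.0256 = 0.9744
φ_{22} = -0.4956 / 0.9744 = -0.509

-0.509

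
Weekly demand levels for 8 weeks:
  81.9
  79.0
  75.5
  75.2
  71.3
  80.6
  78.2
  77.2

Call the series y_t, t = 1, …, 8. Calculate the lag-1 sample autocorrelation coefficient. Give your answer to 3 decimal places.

Mean ȳ = (81.9 + 79.0 + 75.5 + 75.2 + 71.3 + 80.6 + 78.2 + 77.2)/8 = 77.3625
Deviations from mean: 4.5375, 1.6375, -1.8625, -2.1625, -6.0625, 3.2375, 0.8375, -0.1625
Σ(y_t−ȳ)(y_{t+1}−ȳ) = (7.4302) + (-3.0498) + (4.0277) + (13.1102) + (-19.6273) + (2.7114) + (-0.1361) = 4.4661
Denominator Σ(y_t−ȳ)² = 79.3788
r_1 = 4.4661 / 79.3788 = 0.056

0.056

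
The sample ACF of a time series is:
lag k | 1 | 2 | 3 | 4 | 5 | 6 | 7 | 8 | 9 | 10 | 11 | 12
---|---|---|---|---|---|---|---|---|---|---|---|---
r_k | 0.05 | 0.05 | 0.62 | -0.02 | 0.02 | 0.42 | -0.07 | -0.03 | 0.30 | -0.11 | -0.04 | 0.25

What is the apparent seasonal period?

The largest autocorrelation is r_3 = 0.62, with weaker echoes at lags 6 (0.42), 9 (0.30) and 12 (0.25); the remaining lags stay at or below 0.05.
The dominant spike at lag 3 indicates a seasonal period of 3.

3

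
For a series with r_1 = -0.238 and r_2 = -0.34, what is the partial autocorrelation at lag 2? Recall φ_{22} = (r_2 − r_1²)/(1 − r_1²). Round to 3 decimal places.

φ_{22} = (r_2 − r_1²) / (1 − r_1²)
r_1² = (-0.238)² = 0.056644
Numerator = -0.34 − 0.0566 = -0.3966; denominator = 1 − 0.0566 = 0.9434
φ_{22} = -0.3966 / 0.9434 = -0.420

-0.420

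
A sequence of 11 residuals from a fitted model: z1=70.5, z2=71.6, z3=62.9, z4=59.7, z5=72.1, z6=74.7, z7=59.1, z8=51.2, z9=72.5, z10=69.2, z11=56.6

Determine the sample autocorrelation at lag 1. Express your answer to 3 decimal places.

Mean z̄ = (70.5 + 71.6 + 62.9 + 59.7 + 72.1 + 74.7 + 59.1 + 51.2 + 72.5 + 69.2 + 56.6)/11 = 65.4636
Numerator Σ_{t=1}^{10}(z_t−z̄)(z_{t+1}−z̄) = -22.2040
Denominator Σ(z_t−z̄)² = 618.1455
r_1 = -22.2040 / 618.1455 = -0.036

-0.036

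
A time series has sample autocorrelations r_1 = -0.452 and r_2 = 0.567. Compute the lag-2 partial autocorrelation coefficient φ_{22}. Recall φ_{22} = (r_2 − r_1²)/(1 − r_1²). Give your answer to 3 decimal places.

φ_{22} = (r_2 − r_1²) / (1 − r_1²)
r_1² = (-0.452)² = 0.204304
Numerator = 0.567 − 0.2043 = 0.3627; denominator = 1 − 0.2043 = 0.7957
φ_{22} = 0.3627 / 0.7957 = 0.456

0.456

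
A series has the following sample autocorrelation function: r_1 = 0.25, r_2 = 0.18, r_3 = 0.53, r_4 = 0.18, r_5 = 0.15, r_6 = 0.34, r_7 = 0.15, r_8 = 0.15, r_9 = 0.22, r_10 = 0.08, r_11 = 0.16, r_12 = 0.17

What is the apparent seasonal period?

3

The largest autocorrelation is r_3 = 0.53, with a weaker echo at lag 6 (0.34); the remaining lags stay at or below 0.25. The elevated value at lag 1 (0.25), dropping to 0.18 at lag 2, reflects decaying short-term dependence rather than seasonality.
The dominant spike at lag 3 indicates a seasonal period of 3.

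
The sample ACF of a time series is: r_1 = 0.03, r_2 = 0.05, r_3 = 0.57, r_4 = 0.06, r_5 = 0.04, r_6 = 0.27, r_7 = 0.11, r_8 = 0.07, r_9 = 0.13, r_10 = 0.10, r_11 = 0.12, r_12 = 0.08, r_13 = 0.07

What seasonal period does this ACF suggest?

The largest autocorrelation is r_3 = 0.57, with a weaker echo at lag 6 (0.27); the remaining lags stay at or below 0.13.
The dominant spike at lag 3 indicates a seasonal period of 3.

3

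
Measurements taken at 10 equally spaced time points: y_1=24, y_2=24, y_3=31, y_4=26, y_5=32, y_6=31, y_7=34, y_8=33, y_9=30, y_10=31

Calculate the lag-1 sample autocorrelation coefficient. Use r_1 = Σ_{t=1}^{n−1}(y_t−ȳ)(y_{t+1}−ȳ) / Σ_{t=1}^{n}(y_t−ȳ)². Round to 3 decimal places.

Mean ȳ = (24 + 24 + 31 + 26 + 32 + 31 + 34 + 33 + 30 + 31)/10 = 29.6000
Numerator Σ_{t=1}^{9}(y_t−ȳ)(y_{t+1}−ȳ) = 36.2400
Denominator Σ(y_t−ȳ)² = 118.4000
r_1 = 36.2400 / 118.4000 = 0.306

0.306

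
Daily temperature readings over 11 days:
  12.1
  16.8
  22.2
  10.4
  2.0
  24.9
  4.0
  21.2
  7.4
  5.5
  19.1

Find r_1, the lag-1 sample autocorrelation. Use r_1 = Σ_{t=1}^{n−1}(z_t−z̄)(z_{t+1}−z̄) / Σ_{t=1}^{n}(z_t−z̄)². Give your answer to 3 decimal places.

Mean z̄ = (12.1 + 16.8 + 22.2 + 10.4 + 2.0 + 24.9 + 4.0 + 21.2 + 7.4 + 5.5 + 19.1)/11 = 13.2364
Numerator Σ_{t=1}^{10}(z_t−z̄)(z_{t+1}−z̄) = -324.6913
Denominator Σ(z_t−z̄)² = 641.7055
r_1 = -324.6913 / 641.7055 = -0.506

-0.506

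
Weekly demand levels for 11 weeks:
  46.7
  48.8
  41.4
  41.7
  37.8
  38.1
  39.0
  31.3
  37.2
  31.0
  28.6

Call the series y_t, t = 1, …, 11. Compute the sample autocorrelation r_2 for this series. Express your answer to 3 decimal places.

0.304

Mean ȳ = (46.7 + 48.8 + 41.4 + 41.7 + 37.8 + 38.1 + 39.0 + 31.3 + 37.2 + 31.0 + 28.6)/11 = 38.3273
Numerator Σ_{t=1}^{9}(y_t−ȳ)(y_{t+2}−ȳ) = 121.6021
Denominator Σ(y_t−ȳ)² = 400.3418
r_2 = 121.6021 / 400.3418 = 0.304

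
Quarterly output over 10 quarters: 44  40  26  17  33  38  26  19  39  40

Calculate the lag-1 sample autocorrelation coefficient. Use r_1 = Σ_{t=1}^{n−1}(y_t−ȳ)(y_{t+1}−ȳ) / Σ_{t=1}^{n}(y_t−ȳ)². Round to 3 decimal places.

0.169

Mean ȳ = (44 + 40 + 26 + 17 + 33 + 38 + 26 + 19 + 39 + 40)/10 = 32.2000
Numerator Σ_{t=1}^{9}(y_t−ȳ)(y_{t+1}−ȳ) = 139.5600
Denominator Σ(y_t−ȳ)² = 823.6000
r_1 = 139.5600 / 823.6000 = 0.169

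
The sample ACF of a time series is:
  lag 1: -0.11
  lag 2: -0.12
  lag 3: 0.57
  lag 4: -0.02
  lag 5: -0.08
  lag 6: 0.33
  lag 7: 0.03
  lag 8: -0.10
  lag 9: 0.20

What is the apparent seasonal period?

The largest autocorrelation is r_3 = 0.57, with weaker echoes at lags 6 (0.33) and 9 (0.20); the remaining lags stay at or below 0.03.
The dominant spike at lag 3 indicates a seasonal period of 3.

3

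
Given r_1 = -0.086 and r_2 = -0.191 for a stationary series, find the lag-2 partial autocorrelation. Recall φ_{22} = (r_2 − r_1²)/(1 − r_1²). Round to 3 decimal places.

-0.200

φ_{22} = (r_2 − r_1²) / (1 − r_1²)
r_1² = (-0.086)² = 0.007396
Numerator = -0.191 − 0.0074 = -0.1984; denominator = 1 − 0.0074 = 0.9926
φ_{22} = -0.1984 / 0.9926 = -0.200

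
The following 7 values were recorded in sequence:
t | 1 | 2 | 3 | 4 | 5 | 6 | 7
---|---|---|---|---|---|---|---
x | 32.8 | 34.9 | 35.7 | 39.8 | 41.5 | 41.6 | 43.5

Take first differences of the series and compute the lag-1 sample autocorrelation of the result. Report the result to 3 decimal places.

-0.306

First differences Δx: 2.1, 0.8, 4.1, 1.7, 0.1, 1.9
Mean of differences = 1.7833
Numerator Σ(Δx_t−Δx̄)(Δx_{t+1}−Δx̄) = -2.8386
Denominator Σ(Δx_t−Δx̄)² = 9.2883
r_1(Δx) = -2.8386 / 9.2883 = -0.306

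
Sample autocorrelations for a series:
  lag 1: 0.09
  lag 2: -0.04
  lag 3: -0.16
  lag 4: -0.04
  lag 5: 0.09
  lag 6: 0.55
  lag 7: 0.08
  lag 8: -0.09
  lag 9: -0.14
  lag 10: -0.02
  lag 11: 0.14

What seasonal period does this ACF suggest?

6

The largest autocorrelation is r_6 = 0.55; the remaining lags stay at or below 0.14.
The dominant spike at lag 6 indicates a seasonal period of 6.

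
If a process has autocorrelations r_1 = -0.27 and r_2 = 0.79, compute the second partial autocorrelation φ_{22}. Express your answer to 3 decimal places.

0.773

φ_{22} = (r_2 − r_1²) / (1 − r_1²)
r_1² = (-0.27)² = 0.0729
Numerator = 0.79 − 0.0729 = 0.7171; denominator = 1 − 0.0729 = 0.9271
φ_{22} = 0.7171 / 0.9271 = 0.773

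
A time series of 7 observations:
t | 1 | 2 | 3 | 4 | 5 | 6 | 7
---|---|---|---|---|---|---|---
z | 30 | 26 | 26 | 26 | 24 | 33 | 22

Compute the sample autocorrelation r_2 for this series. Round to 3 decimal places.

Mean z̄ = (30 + 26 + 26 + 26 + 24 + 33 + 22)/7 = 26.7143
Deviations from mean: 3.2857, -0.7143, -0.7143, -0.7143, -2.7143, 6.2857, -4.7143
Σ(z_t−z̄)(z_{t+2}−z̄) = (-2.3469) + (0.5102) + (1.9388) + (-4.4898) + (12.7959) = 8.4082
Denominator Σ(z_t−z̄)² = 81.4286
r_2 = 8.4082 / 81.4286 = 0.103

0.103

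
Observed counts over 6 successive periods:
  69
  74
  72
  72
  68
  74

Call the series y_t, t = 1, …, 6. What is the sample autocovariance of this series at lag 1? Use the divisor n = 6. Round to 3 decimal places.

-2.542

Mean ȳ = (69 + 74 + 72 + 72 + 68 + 74)/6 = 71.5000
Deviations: -2.5000, 2.5000, 0.5000, 0.5000, -3.5000, 2.5000
Σ_{t=1}^{5}(y_t−ȳ)(y_{t+1}−ȳ) = -15.2500
γ_1 = -15.2500 / 6 = -2.542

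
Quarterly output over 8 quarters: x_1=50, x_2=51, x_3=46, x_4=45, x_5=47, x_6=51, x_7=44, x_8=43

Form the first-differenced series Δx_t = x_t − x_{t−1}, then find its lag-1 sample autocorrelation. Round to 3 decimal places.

-0.256

First differences Δx: 1, -5, -1, 2, 4, -7, -1
Mean of differences = -1.0000
Numerator Σ(Δx_t−Δx̄)(Δx_{t+1}−Δx̄) = -23.0000
Denominator Σ(Δx_t−Δx̄)² = 90.0000
r_1(Δx) = -23.0000 / 90.0000 = -0.256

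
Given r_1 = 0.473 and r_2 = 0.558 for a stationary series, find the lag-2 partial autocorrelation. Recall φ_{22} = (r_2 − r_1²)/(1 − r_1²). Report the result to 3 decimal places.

φ_{22} = (r_2 − r_1²) / (1 − r_1²)
r_1² = (0.473)² = 0.223729
Numerator = 0.558 − 0.2237 = 0.3343; denominator = 1 − 0.2237 = 0.7763
φ_{22} = 0.3343 / 0.7763 = 0.431

0.431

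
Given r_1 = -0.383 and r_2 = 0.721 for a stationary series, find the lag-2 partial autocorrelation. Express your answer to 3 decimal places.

φ_{22} = (r_2 − r_1²) / (1 − r_1²)
r_1² = (-0.383)² = 0.146689
Numerator = 0.721 − 0.1467 = 0.5743; denominator = 1 − 0.1467 = 0.8533
φ_{22} = 0.5743 / 0.8533 = 0.673

0.673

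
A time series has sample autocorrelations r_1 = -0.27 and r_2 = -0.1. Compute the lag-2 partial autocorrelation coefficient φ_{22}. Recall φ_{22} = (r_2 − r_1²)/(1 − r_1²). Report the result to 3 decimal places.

-0.186

φ_{22} = (r_2 − r_1²) / (1 − r_1²)
r_1² = (-0.27)² = 0.0729
Numerator = -0.1 − 0.0729 = -0.1729; denominator = 1 − 0.0729 = 0.9271
φ_{22} = -0.1729 / 0.9271 = -0.186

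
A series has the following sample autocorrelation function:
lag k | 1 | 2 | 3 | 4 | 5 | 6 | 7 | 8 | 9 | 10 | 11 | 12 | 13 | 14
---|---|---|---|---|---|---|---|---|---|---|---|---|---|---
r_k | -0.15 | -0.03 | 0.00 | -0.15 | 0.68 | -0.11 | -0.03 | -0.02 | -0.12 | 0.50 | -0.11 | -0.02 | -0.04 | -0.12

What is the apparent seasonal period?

5

The largest autocorrelation is r_5 = 0.68, with a weaker echo at lag 10 (0.50); the remaining lags stay at or below 0.00.
The dominant spike at lag 5 indicates a seasonal period of 5.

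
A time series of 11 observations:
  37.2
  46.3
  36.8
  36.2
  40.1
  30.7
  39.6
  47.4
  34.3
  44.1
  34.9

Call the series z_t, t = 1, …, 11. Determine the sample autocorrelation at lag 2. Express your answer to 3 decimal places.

Mean z̄ = (37.2 + 46.3 + 36.8 + 36.2 + 40.1 + 30.7 + 39.6 + 47.4 + 34.3 + 44.1 + 34.9)/11 = 38.8727
Numerator Σ_{t=1}^{9}(z_t−z̄)(z_{t+2}−z̄) = -6.4679
Denominator Σ(z_t−z̄)² = 274.9618
r_2 = -6.4679 / 274.9618 = -0.024

-0.024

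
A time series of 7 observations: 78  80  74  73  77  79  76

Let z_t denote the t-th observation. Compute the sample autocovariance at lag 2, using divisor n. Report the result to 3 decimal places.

-3.595

Mean z̄ = (78 + 80 + 74 + 73 + 77 + 79 + 76)/7 = 76.7143
Σ_{t=1}^{5}(z_t−z̄)(z_{t+2}−z̄) = -25.1633
γ_2 = -25.1633 / 7 = -3.595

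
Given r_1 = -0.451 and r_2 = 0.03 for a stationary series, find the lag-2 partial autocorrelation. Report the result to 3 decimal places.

-0.218

φ_{22} = (r_2 − r_1²) / (1 − r_1²)
r_1² = (-0.451)² = 0.203401
Numerator = 0.03 − 0.2034 = -0.1734; denominator = 1 − 0.2034 = 0.7966
φ_{22} = -0.1734 / 0.7966 = -0.218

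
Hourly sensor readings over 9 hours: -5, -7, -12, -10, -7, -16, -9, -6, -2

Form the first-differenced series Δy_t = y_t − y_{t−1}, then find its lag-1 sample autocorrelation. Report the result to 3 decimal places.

First differences Δy: -2, -5, 2, 3, -9, 7, 3, 4
Mean of differences = 0.3750
Numerator Σ(Δy_t−Δȳ)(Δy_{t+1}−Δȳ) = -51.5156
Denominator Σ(Δy_t−Δȳ)² = 195.8750
r_1(Δy) = -51.5156 / 195.8750 = -0.263

-0.263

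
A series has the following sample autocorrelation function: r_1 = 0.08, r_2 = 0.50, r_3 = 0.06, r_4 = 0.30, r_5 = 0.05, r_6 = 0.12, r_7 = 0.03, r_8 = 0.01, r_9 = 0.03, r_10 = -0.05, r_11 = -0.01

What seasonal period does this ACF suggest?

2

The largest autocorrelation is r_2 = 0.50, with a weaker echo at lag 4 (0.30); the remaining lags stay at or below 0.12.
The dominant spike at lag 2 indicates a seasonal period of 2.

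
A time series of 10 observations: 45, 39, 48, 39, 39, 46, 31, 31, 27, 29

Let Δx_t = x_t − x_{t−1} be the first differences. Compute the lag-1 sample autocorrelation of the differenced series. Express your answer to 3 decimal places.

First differences Δx: -6, 9, -9, 0, 7, -15, 0, -4, 2
Mean of differences = -1.7778
Numerator Σ(Δx_t−Δx̄)(Δx_{t+1}−Δx̄) = -272.4938
Denominator Σ(Δx_t−Δx̄)² = 463.5556
r_1(Δx) = -272.4938 / 463.5556 = -0.588

-0.588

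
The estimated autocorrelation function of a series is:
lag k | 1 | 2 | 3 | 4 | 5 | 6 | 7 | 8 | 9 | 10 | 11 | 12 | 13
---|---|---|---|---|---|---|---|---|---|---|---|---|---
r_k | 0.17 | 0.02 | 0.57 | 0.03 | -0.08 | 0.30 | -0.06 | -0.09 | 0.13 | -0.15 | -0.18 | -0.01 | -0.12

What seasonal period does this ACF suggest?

3

The largest autocorrelation is r_3 = 0.57, with a weaker echo at lag 6 (0.30); the remaining lags stay at or below 0.17.
The dominant spike at lag 3 indicates a seasonal period of 3.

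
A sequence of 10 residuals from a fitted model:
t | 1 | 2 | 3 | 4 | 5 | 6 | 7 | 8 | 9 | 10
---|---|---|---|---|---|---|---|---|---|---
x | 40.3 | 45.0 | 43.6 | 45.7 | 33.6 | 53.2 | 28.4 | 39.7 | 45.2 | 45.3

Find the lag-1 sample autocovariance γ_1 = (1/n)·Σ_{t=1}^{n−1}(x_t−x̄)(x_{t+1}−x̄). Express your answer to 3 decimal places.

Mean x̄ = (40.3 + 45.0 + 43.6 + 45.7 + 33.6 + 53.2 + 28.4 + 39.7 + 45.2 + 45.3)/10 = 42.0000
Σ_{t=1}^{9}(x_t−x̄)(x_{t+1}−x̄) = -237.3800
γ_1 = -237.3800 / 10 = -23.738

-23.738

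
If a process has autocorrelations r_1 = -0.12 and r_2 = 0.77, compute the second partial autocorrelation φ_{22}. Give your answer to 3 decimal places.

φ_{22} = (r_2 − r_1²) / (1 − r_1²)
r_1² = (-0.12)² = 0.0144
Numerator = 0.77 − 0.0144 = 0.7556; denominator = 1 − 0.0144 = 0.9856
φ_{22} = 0.7556 / 0.9856 = 0.767

0.767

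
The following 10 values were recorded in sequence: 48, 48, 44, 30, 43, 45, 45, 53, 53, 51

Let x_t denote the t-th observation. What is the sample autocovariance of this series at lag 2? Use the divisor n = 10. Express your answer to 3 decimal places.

1.000

Mean x̄ = (48 + 48 + 44 + 30 + 43 + 45 + 45 + 53 + 53 + 51)/10 = 46.0000
Σ_{t=1}^{8}(x_t−x̄)(x_{t+2}−x̄) = 10.0000
γ_2 = 10.0000 / 10 = 1.000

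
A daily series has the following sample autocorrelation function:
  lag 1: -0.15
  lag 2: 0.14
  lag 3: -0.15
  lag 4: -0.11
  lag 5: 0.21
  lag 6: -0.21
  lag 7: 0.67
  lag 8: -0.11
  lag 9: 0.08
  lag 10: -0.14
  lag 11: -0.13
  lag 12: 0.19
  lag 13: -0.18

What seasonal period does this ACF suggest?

The largest autocorrelation is r_7 = 0.67; the remaining lags stay at or below 0.21.
The dominant spike at lag 7 indicates a seasonal period of 7.

7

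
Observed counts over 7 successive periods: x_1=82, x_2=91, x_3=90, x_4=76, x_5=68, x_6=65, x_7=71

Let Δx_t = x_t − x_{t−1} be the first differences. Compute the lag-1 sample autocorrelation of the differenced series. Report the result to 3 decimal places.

First differences Δx: 9, -1, -14, -8, -3, 6
Mean of differences = -1.8333
Numerator Σ(Δx_t−Δx̄)(Δx_{t+1}−Δx̄) = 71.9722
Denominator Σ(Δx_t−Δx̄)² = 366.8333
r_1(Δx) = 71.9722 / 366.8333 = 0.196

0.196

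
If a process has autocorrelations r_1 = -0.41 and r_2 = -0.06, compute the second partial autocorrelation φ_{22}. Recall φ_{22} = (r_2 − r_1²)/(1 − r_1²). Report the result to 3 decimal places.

φ_{22} = (r_2 − r_1²) / (1 − r_1²)
r_1² = (-0.41)² = 0.1681
Numerator = -0.06 − 0.1681 = -0.2281; denominator = 1 − 0.1681 = 0.8319
φ_{22} = -0.2281 / 0.8319 = -0.274

-0.274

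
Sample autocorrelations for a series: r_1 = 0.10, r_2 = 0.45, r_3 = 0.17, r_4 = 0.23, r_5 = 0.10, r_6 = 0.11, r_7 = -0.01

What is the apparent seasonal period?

2

The largest autocorrelation is r_2 = 0.45, with a weaker echo at lag 4 (0.23); the remaining lags stay at or below 0.17.
The dominant spike at lag 2 indicates a seasonal period of 2.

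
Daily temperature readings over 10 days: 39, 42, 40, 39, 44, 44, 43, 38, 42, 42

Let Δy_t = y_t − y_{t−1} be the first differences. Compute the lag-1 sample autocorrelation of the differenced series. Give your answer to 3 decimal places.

First differences Δy: 3, -2, -1, 5, 0, -1, -5, 4, 0
Mean of differences = 0.3333
Numerator Σ(Δy_t−Δȳ)(Δy_{t+1}−Δȳ) = -24.1111
Denominator Σ(Δy_t−Δȳ)² = 80.0000
r_1(Δy) = -24.1111 / 80.0000 = -0.301

-0.301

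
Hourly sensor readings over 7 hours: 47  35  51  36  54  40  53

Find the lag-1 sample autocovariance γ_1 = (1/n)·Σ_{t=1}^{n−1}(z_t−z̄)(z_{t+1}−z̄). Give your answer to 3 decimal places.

Mean z̄ = (47 + 35 + 51 + 36 + 54 + 40 + 53)/7 = 45.1429
Σ_{t=1}^{6}(z_t−z̄)(z_{t+1}−z̄) = -298.7347
γ_1 = -298.7347 / 7 = -42.676

-42.676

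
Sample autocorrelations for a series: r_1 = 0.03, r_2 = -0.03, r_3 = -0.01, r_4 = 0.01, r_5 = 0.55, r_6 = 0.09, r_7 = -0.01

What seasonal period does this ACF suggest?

The largest autocorrelation is r_5 = 0.55; the remaining lags stay at or below 0.09.
The dominant spike at lag 5 indicates a seasonal period of 5.

5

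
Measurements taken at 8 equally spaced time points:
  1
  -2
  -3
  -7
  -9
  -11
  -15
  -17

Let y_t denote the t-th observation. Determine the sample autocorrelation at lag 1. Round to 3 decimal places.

Mean ȳ = (1 − 2 − 3 − 7 − 9 − 11 − 15 − 17)/8 = -7.8750
Deviations from mean: 8.8750, 5.8750, 4.8750, 0.8750, -1.1250, -3.1250, -7.1250, -9.1250
Numerator Σ_{t=1}^{7}(y_t−ȳ)(y_{t+1}−ȳ) = 174.8594
Denominator Σ(y_t−ȳ)² = 282.8750
r_1 = 174.8594 / 282.8750 = 0.618

0.618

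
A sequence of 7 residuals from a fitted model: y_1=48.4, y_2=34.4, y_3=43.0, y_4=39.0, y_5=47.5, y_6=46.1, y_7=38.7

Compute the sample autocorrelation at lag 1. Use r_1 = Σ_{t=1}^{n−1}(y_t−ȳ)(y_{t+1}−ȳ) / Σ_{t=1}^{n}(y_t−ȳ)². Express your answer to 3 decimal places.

Mean ȳ = (48.4 + 34.4 + 43.0 + 39.0 + 47.5 + 46.1 + 38.7)/7 = 42.4429
Numerator Σ_{t=1}^{6}(y_t−ȳ)(y_{t+1}−ȳ) = -66.9161
Denominator Σ(y_t−ȳ)² = 165.2971
r_1 = -66.9161 / 165.2971 = -0.405

-0.405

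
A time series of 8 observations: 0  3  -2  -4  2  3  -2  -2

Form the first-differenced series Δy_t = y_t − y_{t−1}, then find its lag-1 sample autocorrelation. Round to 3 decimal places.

First differences Δy: 3, -5, -2, 6, 1, -5, 0
Mean of differences = -0.2857
Numerator Σ(Δy_t−Δȳ)(Δy_{t+1}−Δȳ) = -17.5102
Denominator Σ(Δy_t−Δȳ)² = 99.4286
r_1(Δy) = -17.5102 / 99.4286 = -0.176

-0.176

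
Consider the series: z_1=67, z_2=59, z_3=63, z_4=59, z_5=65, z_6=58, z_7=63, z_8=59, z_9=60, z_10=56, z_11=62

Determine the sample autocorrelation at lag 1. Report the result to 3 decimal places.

Mean z̄ = (67 + 59 + 63 + 59 + 65 + 58 + 63 + 59 + 60 + 56 + 62)/11 = 61.0000
Numerator Σ_{t=1}^{10}(z_t−z̄)(z_{t+1}−z̄) = -48.0000
Denominator Σ(z_t−z̄)² = 108.0000
r_1 = -48.0000 / 108.0000 = -0.444

-0.444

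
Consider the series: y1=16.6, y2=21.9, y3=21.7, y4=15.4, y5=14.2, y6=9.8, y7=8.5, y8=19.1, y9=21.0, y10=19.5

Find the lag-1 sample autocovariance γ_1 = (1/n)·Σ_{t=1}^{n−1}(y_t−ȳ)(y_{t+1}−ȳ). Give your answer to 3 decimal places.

Mean ȳ = (16.6 + 21.9 + 21.7 + 15.4 + 14.2 + 9.8 + 8.5 + 19.1 + 21.0 + 19.5)/10 = 16.7700
Σ_{t=1}^{9}(y_t−ȳ)(y_{t+1}−ȳ) = 98.8751
γ_1 = 98.8751 / 10 = 9.888

9.888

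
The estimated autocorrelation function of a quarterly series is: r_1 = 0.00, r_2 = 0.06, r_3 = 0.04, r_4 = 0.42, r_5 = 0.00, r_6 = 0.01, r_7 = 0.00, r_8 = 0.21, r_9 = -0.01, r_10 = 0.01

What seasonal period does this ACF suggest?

4

The largest autocorrelation is r_4 = 0.42, with a weaker echo at lag 8 (0.21); the remaining lags stay at or below 0.06.
The dominant spike at lag 4 indicates a seasonal period of 4.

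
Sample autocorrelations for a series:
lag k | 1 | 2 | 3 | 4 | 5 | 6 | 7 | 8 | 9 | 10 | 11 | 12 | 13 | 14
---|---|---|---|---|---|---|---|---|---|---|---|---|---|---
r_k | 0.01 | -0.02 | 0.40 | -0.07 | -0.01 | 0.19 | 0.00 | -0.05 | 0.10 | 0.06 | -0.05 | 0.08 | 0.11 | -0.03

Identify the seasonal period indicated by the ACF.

3

The largest autocorrelation is r_3 = 0.40, with a weaker echo at lag 6 (0.19); the remaining lags stay at or below 0.11.
The dominant spike at lag 3 indicates a seasonal period of 3.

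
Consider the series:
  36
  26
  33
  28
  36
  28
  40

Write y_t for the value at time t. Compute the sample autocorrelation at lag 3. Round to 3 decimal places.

-0.457

Mean ȳ = (36 + 26 + 33 + 28 + 36 + 28 + 40)/7 = 32.4286
Deviations from mean: 3.5714, -6.4286, 0.5714, -4.4286, 3.5714, -4.4286, 7.5714
Σ(y_t−ȳ)(y_{t+3}−ȳ) = (-15.8163) + (-22.9592) + (-2.5306) + (-33.5306) = -74.8367
Denominator Σ(y_t−ȳ)² = 163.7143
r_3 = -74.8367 / 163.7143 = -0.457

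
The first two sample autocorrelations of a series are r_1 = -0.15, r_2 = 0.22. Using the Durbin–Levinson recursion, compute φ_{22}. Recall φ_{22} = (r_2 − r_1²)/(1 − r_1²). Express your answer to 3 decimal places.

φ_{22} = (r_2 − r_1²) / (1 − r_1²)
r_1² = (-0.15)² = 0.0225
Numerator = 0.22 − 0.0225 = 0.1975; denominator = 1 − 0.0225 = 0.9775
φ_{22} = 0.1975 / 0.9775 = 0.202

0.202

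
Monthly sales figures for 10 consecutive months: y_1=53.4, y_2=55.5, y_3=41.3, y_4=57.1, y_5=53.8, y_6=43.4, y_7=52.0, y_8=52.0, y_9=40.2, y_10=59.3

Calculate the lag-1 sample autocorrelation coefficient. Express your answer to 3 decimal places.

Mean ȳ = (53.4 + 55.5 + 41.3 + 57.1 + 53.8 + 43.4 + 52.0 + 52.0 + 40.2 + 59.3)/10 = 50.8000
Numerator Σ_{t=1}^{9}(y_t−ȳ)(y_{t+1}−ȳ) = -205.8400
Denominator Σ(y_t−ȳ)² = 410.0400
r_1 = -205.8400 / 410.0400 = -0.502

-0.502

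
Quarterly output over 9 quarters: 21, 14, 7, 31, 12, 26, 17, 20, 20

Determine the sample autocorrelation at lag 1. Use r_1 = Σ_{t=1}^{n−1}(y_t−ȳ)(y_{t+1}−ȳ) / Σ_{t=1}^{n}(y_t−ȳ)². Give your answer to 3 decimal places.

-0.581

Mean ȳ = (21 + 14 + 7 + 31 + 12 + 26 + 17 + 20 + 20)/9 = 18.6667
Numerator Σ_{t=1}^{8}(y_t−ȳ)(y_{t+1}−ȳ) = -244.1111
Denominator Σ(y_t−ȳ)² = 420.0000
r_1 = -244.1111 / 420.0000 = -0.581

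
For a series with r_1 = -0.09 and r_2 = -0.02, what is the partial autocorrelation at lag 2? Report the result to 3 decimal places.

-0.028

φ_{22} = (r_2 − r_1²) / (1 − r_1²)
r_1² = (-0.09)² = 0.0081
Numerator = -0.02 − 0.0081 = -0.0281; denominator = 1 − 0.0081 = 0.9919
φ_{22} = -0.0281 / 0.9919 = -0.028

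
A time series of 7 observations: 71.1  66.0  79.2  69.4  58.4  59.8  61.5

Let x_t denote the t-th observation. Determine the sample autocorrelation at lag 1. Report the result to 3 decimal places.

0.283

Mean x̄ = (71.1 + 66.0 + 79.2 + 69.4 + 58.4 + 59.8 + 61.5)/7 = 66.4857
Deviations from mean: 4.6143, -0.4857, 12.7143, 2.9143, -8.0857, -6.6857, -4.9857
Σ(x_t−x̄)(x_{t+1}−x̄) = (-2.2412) + (-6.1755) + (37.0531) + (-23.5641) + (54.0588) + (33.3331) = 92.4641
Denominator Σ(x_t−x̄)² = 326.6086
r_1 = 92.4641 / 326.6086 = 0.283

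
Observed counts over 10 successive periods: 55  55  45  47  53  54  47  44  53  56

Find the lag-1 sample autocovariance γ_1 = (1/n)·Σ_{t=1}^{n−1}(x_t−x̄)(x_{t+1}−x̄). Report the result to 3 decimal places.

2.499

Mean x̄ = (55 + 55 + 45 + 47 + 53 + 54 + 47 + 44 + 53 + 56)/10 = 50.9000
Σ_{t=1}^{9}(x_t−x̄)(x_{t+1}−x̄) = 24.9900
γ_1 = 24.9900 / 10 = 2.499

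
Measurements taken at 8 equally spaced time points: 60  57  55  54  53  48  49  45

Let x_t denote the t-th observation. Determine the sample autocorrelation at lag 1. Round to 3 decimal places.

0.512

Mean x̄ = (60 + 57 + 55 + 54 + 53 + 48 + 49 + 45)/8 = 52.6250
Deviations from mean: 7.3750, 4.3750, 2.3750, 1.3750, 0.3750, -4.6250, -3.6250, -7.6250
Σ(x_t−x̄)(x_{t+1}−x̄) = (32.2656) + (10.3906) + (3.2656) + (0.5156) + (-1.7344) + (16.7656) + (27.6406) = 89.1094
Denominator Σ(x_t−x̄)² = 173.8750
r_1 = 89.1094 / 173.8750 = 0.512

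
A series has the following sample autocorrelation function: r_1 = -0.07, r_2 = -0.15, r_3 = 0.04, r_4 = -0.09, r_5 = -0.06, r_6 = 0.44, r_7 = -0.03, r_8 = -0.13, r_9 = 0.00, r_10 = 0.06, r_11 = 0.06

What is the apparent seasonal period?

6

The largest autocorrelation is r_6 = 0.44; the remaining lags stay at or below 0.06.
The dominant spike at lag 6 indicates a seasonal period of 6.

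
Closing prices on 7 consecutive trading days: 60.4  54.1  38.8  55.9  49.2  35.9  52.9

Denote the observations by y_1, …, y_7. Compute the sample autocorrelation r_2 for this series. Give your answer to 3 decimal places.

Mean ȳ = (60.4 + 54.1 + 38.8 + 55.9 + 49.2 + 35.9 + 52.9)/7 = 49.6000
Σ(y_t−ȳ)(y_{t+2}−ȳ) = (-116.6400) + (28.3500) + (4.3200) + (-86.3100) + (-1.3200) = -171.6000
Denominator Σ(y_t−ȳ)² = 491.9600
r_2 = -171.6000 / 491.9600 = -0.349

-0.349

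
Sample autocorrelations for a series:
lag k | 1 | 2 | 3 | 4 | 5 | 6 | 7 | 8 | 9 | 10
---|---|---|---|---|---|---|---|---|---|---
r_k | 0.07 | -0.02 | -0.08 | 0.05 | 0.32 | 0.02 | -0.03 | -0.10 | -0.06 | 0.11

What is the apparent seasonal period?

The largest autocorrelation is r_5 = 0.32; the remaining lags stay at or below 0.11.
The dominant spike at lag 5 indicates a seasonal period of 5.

5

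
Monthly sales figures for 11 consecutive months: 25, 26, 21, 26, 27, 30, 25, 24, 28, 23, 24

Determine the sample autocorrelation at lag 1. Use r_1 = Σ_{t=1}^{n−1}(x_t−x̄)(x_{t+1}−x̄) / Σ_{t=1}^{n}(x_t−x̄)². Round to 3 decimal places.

-0.082

Mean x̄ = (25 + 26 + 21 + 26 + 27 + 30 + 25 + 24 + 28 + 23 + 24)/11 = 25.3636
Numerator Σ_{t=1}^{10}(x_t−x̄)(x_{t+1}−x̄) = -4.9504
Denominator Σ(x_t−x̄)² = 60.5455
r_1 = -4.9504 / 60.5455 = -0.082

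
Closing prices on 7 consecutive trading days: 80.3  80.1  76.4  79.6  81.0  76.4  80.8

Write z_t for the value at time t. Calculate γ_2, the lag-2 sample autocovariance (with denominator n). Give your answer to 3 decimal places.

-0.855

Mean z̄ = (80.3 + 80.1 + 76.4 + 79.6 + 81.0 + 76.4 + 80.8)/7 = 79.2286
Σ_{t=1}^{5}(z_t−z̄)(z_{t+2}−z̄) = -5.9845
γ_2 = -5.9845 / 7 = -0.855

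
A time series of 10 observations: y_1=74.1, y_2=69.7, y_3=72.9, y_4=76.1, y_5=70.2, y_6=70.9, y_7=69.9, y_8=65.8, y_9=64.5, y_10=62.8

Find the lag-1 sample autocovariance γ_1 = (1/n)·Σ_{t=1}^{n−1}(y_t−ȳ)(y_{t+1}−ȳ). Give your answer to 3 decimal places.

Mean ȳ = (74.1 + 69.7 + 72.9 + 76.1 + 70.2 + 70.9 + 69.9 + 65.8 + 64.5 + 62.8)/10 = 69.6900
Σ_{t=1}^{9}(y_t−ȳ)(y_{t+1}−ȳ) = 79.9239
γ_1 = 79.9239 / 10 = 7.992

7.992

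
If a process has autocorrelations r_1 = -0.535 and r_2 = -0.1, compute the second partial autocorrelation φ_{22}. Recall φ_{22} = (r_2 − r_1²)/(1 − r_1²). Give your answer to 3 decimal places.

-0.541

φ_{22} = (r_2 − r_1²) / (1 − r_1²)
r_1² = (-0.535)² = 0.286225
Numerator = -0.1 − 0.2862 = -0.3862; denominator = 1 − 0.2862 = 0.7138
φ_{22} = -0.3862 / 0.7138 = -0.541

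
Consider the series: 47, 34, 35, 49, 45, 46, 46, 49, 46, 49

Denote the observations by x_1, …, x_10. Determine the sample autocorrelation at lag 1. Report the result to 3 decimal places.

Mean x̄ = (47 + 34 + 35 + 49 + 45 + 46 + 46 + 49 + 46 + 49)/10 = 44.6000
Numerator Σ_{t=1}^{9}(x_t−x̄)(x_{t+1}−x̄) = 56.8400
Denominator Σ(x_t−x̄)² = 274.4000
r_1 = 56.8400 / 274.4000 = 0.207

0.207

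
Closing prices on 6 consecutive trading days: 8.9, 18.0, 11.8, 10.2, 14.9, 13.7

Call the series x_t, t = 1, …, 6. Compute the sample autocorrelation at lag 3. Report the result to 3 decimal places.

0.365

Mean x̄ = (8.9 + 18.0 + 11.8 + 10.2 + 14.9 + 13.7)/6 = 12.9167
Deviations from mean: -4.0167, 5.0833, -1.1167, -2.7167, 1.9833, 0.7833
Numerator Σ_{t=1}^{3}(x_t−x̄)(x_{t+3}−x̄) = 20.1192
Denominator Σ(x_t−x̄)² = 55.1483
r_3 = 20.1192 / 55.1483 = 0.365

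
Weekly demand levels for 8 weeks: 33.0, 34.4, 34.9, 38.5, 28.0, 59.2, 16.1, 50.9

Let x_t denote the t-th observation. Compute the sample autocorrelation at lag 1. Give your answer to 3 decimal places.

-0.776

Mean x̄ = (33.0 + 34.4 + 34.9 + 38.5 + 28.0 + 59.2 + 16.1 + 50.9)/8 = 36.8750
Deviations from mean: -3.8750, -2.4750, -1.9750, 1.6250, -8.8750, 22.3250, -20.7750, 14.0250
Σ(x_t−x̄)(x_{t+1}−x̄) = (9.5906) + (4.8881) + (-3.2094) + (-14.4219) + (-198.1344) + (-463.8019) + (-291.3694) = -956.4581
Denominator Σ(x_t−x̄)² = 1233.1550
r_1 = -956.4581 / 1233.1550 = -0.776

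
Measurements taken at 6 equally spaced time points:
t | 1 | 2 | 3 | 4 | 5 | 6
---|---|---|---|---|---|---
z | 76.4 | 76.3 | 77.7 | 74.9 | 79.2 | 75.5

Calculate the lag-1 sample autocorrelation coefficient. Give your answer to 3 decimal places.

-0.783

Mean z̄ = (76.4 + 76.3 + 77.7 + 74.9 + 79.2 + 75.5)/6 = 76.6667
Deviations from mean: -0.2667, -0.3667, 1.0333, -1.7667, 2.5333, -1.1667
Σ(z_t−z̄)(z_{t+1}−z̄) = (0.0978) + (-0.3789) + (-1.8256) + (-4.4756) + (-2.9556) = -9.5378
Denominator Σ(z_t−z̄)² = 12.1733
r_1 = -9.5378 / 12.1733 = -0.783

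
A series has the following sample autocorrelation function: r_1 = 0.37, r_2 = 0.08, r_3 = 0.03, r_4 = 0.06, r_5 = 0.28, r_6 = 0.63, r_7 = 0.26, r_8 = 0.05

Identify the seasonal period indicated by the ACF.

6

The largest autocorrelation is r_6 = 0.63; the remaining lags stay at or below 0.37. The elevated value at lag 1 (0.37), dropping to 0.08 at lag 2, reflects decaying short-term dependence rather than seasonality.
The dominant spike at lag 6 indicates a seasonal period of 6.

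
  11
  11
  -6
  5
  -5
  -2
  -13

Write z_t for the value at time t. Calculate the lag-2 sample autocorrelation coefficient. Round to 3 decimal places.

0.149

Mean z̄ = (11 + 11 − 6 + 5 − 5 − 2 − 13)/7 = 0.1429
Deviations from mean: 10.8571, 10.8571, -6.1429, 4.8571, -5.1429, -2.1429, -13.1429
Numerator Σ_{t=1}^{5}(z_t−z̄)(z_{t+2}−z̄) = 74.8163
Denominator Σ(z_t−z̄)² = 500.8571
r_2 = 74.8163 / 500.8571 = 0.149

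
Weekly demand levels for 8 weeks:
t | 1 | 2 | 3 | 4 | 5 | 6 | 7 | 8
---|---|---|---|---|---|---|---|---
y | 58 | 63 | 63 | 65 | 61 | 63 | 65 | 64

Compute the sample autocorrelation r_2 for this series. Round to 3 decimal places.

-0.110

Mean ȳ = (58 + 63 + 63 + 65 + 61 + 63 + 65 + 64)/8 = 62.7500
Deviations from mean: -4.7500, 0.2500, 0.2500, 2.2500, -1.7500, 0.2500, 2.2500, 1.2500
Numerator Σ_{t=1}^{6}(y_t−ȳ)(y_{t+2}−ȳ) = -4.1250
Denominator Σ(y_t−ȳ)² = 37.5000
r_2 = -4.1250 / 37.5000 = -0.110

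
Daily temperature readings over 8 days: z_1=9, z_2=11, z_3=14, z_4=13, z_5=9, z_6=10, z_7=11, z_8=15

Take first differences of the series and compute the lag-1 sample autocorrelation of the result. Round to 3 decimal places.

0.170

First differences Δz: 2, 3, -1, -4, 1, 1, 4
Mean of differences = 0.8571
Numerator Σ(Δz_t−Δz̄)(Δz_{t+1}−Δz̄) = 7.2653
Denominator Σ(Δz_t−Δz̄)² = 42.8571
r_1(Δz) = 7.2653 / 42.8571 = 0.170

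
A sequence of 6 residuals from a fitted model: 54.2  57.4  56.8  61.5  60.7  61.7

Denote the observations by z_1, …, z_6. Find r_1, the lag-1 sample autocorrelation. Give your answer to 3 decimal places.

Mean z̄ = (54.2 + 57.4 + 56.8 + 61.5 + 60.7 + 61.7)/6 = 58.7167
Deviations from mean: -4.5167, -1.3167, -1.9167, 2.7833, 1.9833, 2.9833
Σ(z_t−z̄)(z_{t+1}−z̄) = (5.9469) + (2.5236) + (-5.3347) + (5.5203) + (5.9169) = 14.5731
Denominator Σ(z_t−z̄)² = 46.3883
r_1 = 14.5731 / 46.3883 = 0.314

0.314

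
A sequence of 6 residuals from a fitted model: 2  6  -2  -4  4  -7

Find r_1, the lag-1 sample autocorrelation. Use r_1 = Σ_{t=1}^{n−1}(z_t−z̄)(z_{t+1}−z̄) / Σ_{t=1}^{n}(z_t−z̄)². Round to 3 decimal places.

Mean z̄ = (2 + 6 − 2 − 4 + 4 − 7)/6 = -0.1667
Deviations from mean: 2.1667, 6.1667, -1.8333, -3.8333, 4.1667, -6.8333
Numerator Σ_{t=1}^{5}(z_t−z̄)(z_{t+1}−z̄) = -35.3611
Denominator Σ(z_t−z̄)² = 124.8333
r_1 = -35.3611 / 124.8333 = -0.283

-0.283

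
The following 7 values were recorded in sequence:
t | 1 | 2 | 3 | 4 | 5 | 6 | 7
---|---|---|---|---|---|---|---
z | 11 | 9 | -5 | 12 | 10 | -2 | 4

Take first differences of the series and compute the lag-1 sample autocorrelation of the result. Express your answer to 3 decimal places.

-0.461

First differences Δz: -2, -14, 17, -2, -12, 6
Mean of differences = -1.1667
Numerator Σ(Δz_t−Δz̄)(Δz_{t+1}−Δz̄) = -306.1944
Denominator Σ(Δz_t−Δz̄)² = 664.8333
r_1(Δz) = -306.1944 / 664.8333 = -0.461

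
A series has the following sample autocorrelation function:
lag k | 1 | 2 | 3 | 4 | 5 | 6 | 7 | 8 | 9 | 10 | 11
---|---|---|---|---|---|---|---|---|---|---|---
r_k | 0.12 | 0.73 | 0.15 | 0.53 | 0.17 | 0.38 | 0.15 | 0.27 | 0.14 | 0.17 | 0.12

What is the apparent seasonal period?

The largest autocorrelation is r_2 = 0.73, with weaker echoes at lags 4 (0.53), 6 (0.38) and 8 (0.27); the remaining lags stay at or below 0.17.
The dominant spike at lag 2 indicates a seasonal period of 2.

2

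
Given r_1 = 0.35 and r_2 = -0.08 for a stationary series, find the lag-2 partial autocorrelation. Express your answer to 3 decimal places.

φ_{22} = (r_2 − r_1²) / (1 − r_1²)
r_1² = (0.35)² = 0.1225
Numerator = -0.08 − 0.1225 = -0.2025; denominator = 1 − 0.1225 = 0.8775
φ_{22} = -0.2025 / 0.8775 = -0.231

-0.231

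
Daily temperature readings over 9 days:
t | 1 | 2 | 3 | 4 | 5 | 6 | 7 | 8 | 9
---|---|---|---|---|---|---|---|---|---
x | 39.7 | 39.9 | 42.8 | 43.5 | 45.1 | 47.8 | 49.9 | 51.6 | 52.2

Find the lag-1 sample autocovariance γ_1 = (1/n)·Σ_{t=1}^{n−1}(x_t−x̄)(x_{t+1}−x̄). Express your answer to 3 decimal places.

Mean x̄ = (39.7 + 39.9 + 42.8 + 43.5 + 45.1 + 47.8 + 49.9 + 51.6 + 52.2)/9 = 45.8333
Σ_{t=1}^{8}(x_t−x̄)(x_{t+1}−x̄) = 129.8989
γ_1 = 129.8989 / 9 = 14.433

14.433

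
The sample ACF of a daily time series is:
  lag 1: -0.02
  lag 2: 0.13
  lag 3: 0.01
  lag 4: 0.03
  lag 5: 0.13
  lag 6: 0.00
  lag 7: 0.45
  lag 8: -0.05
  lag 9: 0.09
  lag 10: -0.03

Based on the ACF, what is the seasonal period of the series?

7

The largest autocorrelation is r_7 = 0.45; the remaining lags stay at or below 0.13.
The dominant spike at lag 7 indicates a seasonal period of 7.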